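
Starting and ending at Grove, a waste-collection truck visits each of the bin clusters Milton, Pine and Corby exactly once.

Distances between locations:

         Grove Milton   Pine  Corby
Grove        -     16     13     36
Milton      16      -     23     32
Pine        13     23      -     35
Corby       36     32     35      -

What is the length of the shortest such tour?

Shortest round trip = 96.

There are 3 distinct closed tours to check (reversals are equivalent).
Grove→Milton→Pine→Corby→Grove: 16+23+35+36 = 110
Grove→Milton→Corby→Pine→Grove: 16+32+35+13 = 96
Grove→Pine→Milton→Corby→Grove: 13+23+32+36 = 104
The minimum is 96.
One optimal route: Grove → Milton → Corby → Pine → Grove (or its reverse).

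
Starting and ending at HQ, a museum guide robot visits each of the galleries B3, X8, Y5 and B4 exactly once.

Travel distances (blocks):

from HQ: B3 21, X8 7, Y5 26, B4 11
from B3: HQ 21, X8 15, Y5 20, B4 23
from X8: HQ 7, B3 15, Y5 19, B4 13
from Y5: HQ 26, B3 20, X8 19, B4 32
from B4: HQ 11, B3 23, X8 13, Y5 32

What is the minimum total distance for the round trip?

Shortest round trip = 80 blocks.

With 4 stops there are 4!/2 = 12 distinct round trips (a route and its reverse cost the same).
HQ-B3-X8-Y5-B4-HQ: 21+15+19+32+11 = 98
HQ-B3-X8-B4-Y5-HQ: 21+15+13+32+26 = 107
HQ-B3-Y5-X8-B4-HQ: 21+20+19+13+11 = 84
HQ-B3-Y5-B4-X8-HQ: 21+20+32+13+7 = 93
HQ-B3-B4-X8-Y5-HQ: 21+23+13+19+26 = 102
HQ-B3-B4-Y5-X8-HQ: 21+23+32+19+7 = 102
HQ-X8-B3-Y5-B4-HQ: 7+15+20+32+11 = 85
HQ-X8-B3-B4-Y5-HQ: 7+15+23+32+26 = 103
HQ-X8-Y5-B3-B4-HQ: 7+19+20+23+11 = 80
HQ-X8-B4-B3-Y5-HQ: 7+13+23+20+26 = 89
HQ-Y5-B3-X8-B4-HQ: 26+20+15+13+11 = 85
HQ-Y5-X8-B3-B4-HQ: 26+19+15+23+11 = 94
The minimum is 80.
One optimal route: HQ → X8 → Y5 → B3 → B4 → HQ (or its reverse).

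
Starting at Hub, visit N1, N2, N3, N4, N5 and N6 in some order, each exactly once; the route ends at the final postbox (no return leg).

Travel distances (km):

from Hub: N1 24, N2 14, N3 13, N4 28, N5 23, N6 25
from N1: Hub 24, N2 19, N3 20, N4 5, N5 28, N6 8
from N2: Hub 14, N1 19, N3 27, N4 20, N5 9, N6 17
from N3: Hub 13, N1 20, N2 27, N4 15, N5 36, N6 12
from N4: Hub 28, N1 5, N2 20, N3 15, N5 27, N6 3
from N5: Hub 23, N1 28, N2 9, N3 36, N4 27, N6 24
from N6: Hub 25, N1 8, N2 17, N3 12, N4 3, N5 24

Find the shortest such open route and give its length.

Shortest open route: 61 km.

There are 6! = 720 possible orderings.
Hub → N1 → N2 → N3 → N4 → N5 → N6: 24+19+27+15+27+24 = 136
Hub → N1 → N2 → N3 → N4 → N6 → N5: 24+19+27+15+3+24 = 112
Hub → N1 → N2 → N3 → N5 → N4 → N6: 24+19+27+36+27+3 = 136
Hub → N1 → N2 → N3 → N5 → N6 → N4: 24+19+27+36+24+3 = 133
Hub → N1 → N2 → N3 → N6 → N4 → N5: 24+19+27+12+3+27 = 112
Hub → N1 → N2 → N3 → N6 → N5 → N4: 24+19+27+12+24+27 = 133
Hub → N1 → N2 → N4 → N3 → N5 → N6: 24+19+20+15+36+24 = 138
Hub → N1 → N2 → N4 → N3 → N6 → N5: 24+19+20+15+12+24 = 114
… (712 more)
Hub → N3 → N6 → N4 → N1 → N2 → N5: 13+12+3+5+19+9 = 61  ← best
The minimum is 61.
One shortest path: Hub → N3 → N6 → N4 → N1 → N2 → N5.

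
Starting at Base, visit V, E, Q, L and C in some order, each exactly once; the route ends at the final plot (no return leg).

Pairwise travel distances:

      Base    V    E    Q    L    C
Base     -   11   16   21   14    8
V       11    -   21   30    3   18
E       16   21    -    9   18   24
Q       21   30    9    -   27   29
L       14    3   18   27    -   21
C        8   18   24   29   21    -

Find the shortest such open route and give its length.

There are 5! = 120 possible orderings.
Base→V→E→Q→L→C: 11+21+9+27+21 = 89
Base→V→E→Q→C→L: 11+21+9+29+21 = 91
Base→V→E→L→Q→C: 11+21+18+27+29 = 106
Base→V→E→L→C→Q: 11+21+18+21+29 = 100
Base→V→E→C→Q→L: 11+21+24+29+27 = 112
Base→V→E→C→L→Q: 11+21+24+21+27 = 104
Base→V→Q→E→L→C: 11+30+9+18+21 = 89
Base→V→Q→E→C→L: 11+30+9+24+21 = 95
Base→V→Q→L→E→C: 11+30+27+18+24 = 110
Base→V→Q→L→C→E: 11+30+27+21+24 = 113
Base→V→Q→C→E→L: 11+30+29+24+18 = 112
Base→V→Q→C→L→E: 11+30+29+21+18 = 109
Base→V→L→E→Q→C: 11+3+18+9+29 = 70
Base→V→L→E→C→Q: 11+3+18+24+29 = 85
… (106 more)
Base→C→V→L→E→Q: 8+18+3+18+9 = 56  ← best
The minimum is 56.
One shortest path: Base → C → V → L → E → Q.

56 — the minimum one-way total.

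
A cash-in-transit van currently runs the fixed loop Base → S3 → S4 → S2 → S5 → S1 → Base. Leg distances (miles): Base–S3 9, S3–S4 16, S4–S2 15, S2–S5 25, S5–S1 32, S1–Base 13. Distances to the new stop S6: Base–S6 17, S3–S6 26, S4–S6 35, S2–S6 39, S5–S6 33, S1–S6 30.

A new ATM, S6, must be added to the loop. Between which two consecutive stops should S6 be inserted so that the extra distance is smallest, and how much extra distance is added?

Adding 31 miles by placing S6 on the S5–S1 leg.

Insertion cost between consecutive stops i–j is d(i,S6) + d(S6,j) − d(i,j):
  between Base and S3: 17 + 26 − 9 = 34
  between S3 and S4: 26 + 35 − 16 = 45
  between S4 and S2: 35 + 39 − 15 = 59
  between S2 and S5: 39 + 33 − 25 = 47
  between S5 and S1: 33 + 30 − 32 = 31
  between S1 and Base: 30 + 17 − 13 = 34
Cheapest insertion is between S5 and S1, adding 31.
New total = 110 + 31 = 141.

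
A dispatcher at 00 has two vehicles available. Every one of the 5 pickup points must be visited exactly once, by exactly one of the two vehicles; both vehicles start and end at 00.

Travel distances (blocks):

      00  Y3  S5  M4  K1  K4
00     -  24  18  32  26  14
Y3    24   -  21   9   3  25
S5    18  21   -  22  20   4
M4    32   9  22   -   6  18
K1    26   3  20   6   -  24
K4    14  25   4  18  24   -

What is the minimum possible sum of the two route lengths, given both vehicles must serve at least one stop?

Try each way of splitting the stops between the two vehicles (each non-empty) and, for each split, find the best tour for each vehicle:
  {Y3} + {S5, M4, K1, K4}: 48 + 72 = 120
  {S5} + {Y3, M4, K1, K4}: 36 + 65 = 101
  {Y3, S5} + {M4, K1, K4}: 63 + 64 = 127
  {M4} + {Y3, S5, K1, K4}: 64 + 65 = 129
  {Y3, M4} + {S5, K1, K4}: 65 + 64 = 129
  {S5, M4} + {Y3, K1, K4}: 72 + 65 = 137
  … (15 splits in total)
Best: vehicle 1 00 → S5 → 00 = 36; vehicle 2 00 → Y3 → K1 → M4 → K4 → 00 = 65; combined 101.

Minimum combined distance: 101 blocks.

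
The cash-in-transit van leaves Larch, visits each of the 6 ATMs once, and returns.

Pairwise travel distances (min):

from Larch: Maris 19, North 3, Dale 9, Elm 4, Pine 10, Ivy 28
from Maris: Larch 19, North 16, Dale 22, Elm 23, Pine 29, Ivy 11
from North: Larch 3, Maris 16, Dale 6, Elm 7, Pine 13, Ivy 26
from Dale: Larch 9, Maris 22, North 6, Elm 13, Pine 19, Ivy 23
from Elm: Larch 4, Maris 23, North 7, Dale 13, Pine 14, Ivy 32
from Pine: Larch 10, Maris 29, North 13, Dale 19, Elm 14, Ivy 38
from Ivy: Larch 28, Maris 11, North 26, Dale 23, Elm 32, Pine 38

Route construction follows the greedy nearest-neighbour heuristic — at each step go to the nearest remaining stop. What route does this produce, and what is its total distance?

From Larch: distances to unvisited — North=3, Elm=4, Dale=9, Pine=10, Maris=19, Ivy=28. Nearest is North (3).
From North: distances to unvisited — Dale=6, Elm=7, Pine=13, Maris=16, Ivy=26. Nearest is Dale (6).
From Dale: distances to unvisited — Elm=13, Pine=19, Maris=22, Ivy=23. Nearest is Elm (13).
From Elm: distances to unvisited — Pine=14, Maris=23, Ivy=32. Nearest is Pine (14).
From Pine: distances to unvisited — Maris=29, Ivy=38. Nearest is Maris (29).
From Maris: distances to unvisited — Ivy=11. Nearest is Ivy (11).
Return Ivy→Larch: 28.
Total = 3 + 6 + 13 + 14 + 29 + 11 + 28 = 104.

Nearest-neighbour total = 104 min; route Larch → North → Dale → Elm → Pine → Maris → Ivy → Larch.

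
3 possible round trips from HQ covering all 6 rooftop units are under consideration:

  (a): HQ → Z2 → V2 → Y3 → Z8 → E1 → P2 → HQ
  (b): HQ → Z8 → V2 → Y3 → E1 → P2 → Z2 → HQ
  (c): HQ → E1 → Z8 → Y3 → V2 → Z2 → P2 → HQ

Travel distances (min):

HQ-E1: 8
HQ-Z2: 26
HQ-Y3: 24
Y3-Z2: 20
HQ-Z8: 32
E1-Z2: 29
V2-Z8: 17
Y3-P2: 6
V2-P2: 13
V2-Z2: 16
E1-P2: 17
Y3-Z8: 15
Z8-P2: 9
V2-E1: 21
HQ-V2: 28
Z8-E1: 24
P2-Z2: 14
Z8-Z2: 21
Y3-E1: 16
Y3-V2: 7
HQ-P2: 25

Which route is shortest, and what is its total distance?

Shortest is (c), total 109 min.

(a): 26 + 16 + 7 + 15 + 24 + 17 + 25 = 130
(b): 32 + 17 + 7 + 16 + 17 + 14 + 26 = 129
(c): 8 + 24 + 15 + 7 + 16 + 14 + 25 = 109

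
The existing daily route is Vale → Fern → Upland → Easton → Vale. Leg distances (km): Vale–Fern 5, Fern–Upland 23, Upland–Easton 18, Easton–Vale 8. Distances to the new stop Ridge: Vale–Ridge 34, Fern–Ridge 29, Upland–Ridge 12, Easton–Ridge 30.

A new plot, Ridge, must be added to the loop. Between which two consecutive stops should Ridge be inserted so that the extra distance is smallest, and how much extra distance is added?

Insertion cost between consecutive stops i–j is d(i,Ridge) + d(Ridge,j) − d(i,j):
  between Vale and Fern: 34 + 29 − 5 = 58
  between Fern and Upland: 29 + 12 − 23 = 18
  between Upland and Easton: 12 + 30 − 18 = 24
  between Easton and Vale: 30 + 34 − 8 = 56
Cheapest insertion is between Fern and Upland, adding 18.
New total = 54 + 18 = 72.

Minimum extra distance: 18 km, inserting Ridge between Fern and Upland.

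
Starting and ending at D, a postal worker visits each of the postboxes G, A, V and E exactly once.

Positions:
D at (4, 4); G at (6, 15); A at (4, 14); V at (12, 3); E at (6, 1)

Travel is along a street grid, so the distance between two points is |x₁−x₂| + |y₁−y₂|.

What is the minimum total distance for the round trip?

44 — the shortest possible round trip.

With 4 stops there are 4!/2 = 12 distinct round trips (a route and its reverse cost the same).
D - G - A - V - E - D: 13+3+19+8+5 = 48
D - G - A - E - V - D: 13+3+15+8+9 = 48
D - G - V - A - E - D: 13+18+19+15+5 = 70
D - G - V - E - A - D: 13+18+8+15+10 = 64
D - G - E - A - V - D: 13+14+15+19+9 = 70
D - G - E - V - A - D: 13+14+8+19+10 = 64
D - A - G - V - E - D: 10+3+18+8+5 = 44
D - A - G - E - V - D: 10+3+14+8+9 = 44
D - A - V - G - E - D: 10+19+18+14+5 = 66
D - A - E - G - V - D: 10+15+14+18+9 = 66
D - V - G - A - E - D: 9+18+3+15+5 = 50
D - V - A - G - E - D: 9+19+3+14+5 = 50
The minimum is 44.
One optimal route: D → A → G → V → E → D (or its reverse).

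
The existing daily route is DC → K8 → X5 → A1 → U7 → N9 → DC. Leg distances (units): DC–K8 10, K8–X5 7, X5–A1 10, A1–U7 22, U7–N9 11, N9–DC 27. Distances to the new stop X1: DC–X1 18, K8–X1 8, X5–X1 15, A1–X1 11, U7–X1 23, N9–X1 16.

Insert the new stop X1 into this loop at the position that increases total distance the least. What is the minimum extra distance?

Insertion cost between consecutive stops i–j is d(i,X1) + d(X1,j) − d(i,j):
  between DC and K8: 18 + 8 − 10 = 16
  between K8 and X5: 8 + 15 − 7 = 16
  between X5 and A1: 15 + 11 − 10 = 16
  between A1 and U7: 11 + 23 − 22 = 12
  between U7 and N9: 23 + 16 − 11 = 28
  between N9 and DC: 16 + 18 − 27 = 7
Cheapest insertion is between N9 and DC, adding 7.
New total = 87 + 7 = 94.

Minimum extra distance: 7, inserting X1 between N9 and DC.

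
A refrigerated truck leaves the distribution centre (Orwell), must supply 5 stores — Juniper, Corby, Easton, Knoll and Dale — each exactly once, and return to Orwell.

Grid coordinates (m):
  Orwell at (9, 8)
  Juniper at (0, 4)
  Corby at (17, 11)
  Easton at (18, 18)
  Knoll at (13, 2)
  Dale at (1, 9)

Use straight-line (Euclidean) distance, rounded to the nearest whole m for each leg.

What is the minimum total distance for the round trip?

With 5 stops there are 5!/2 = 60 distinct round trips (a route and its reverse cost the same).
Orwell - Juniper - Corby - Easton - Knoll - Dale - Orwell: 10+18+7+17+14+8 = 74
Orwell - Juniper - Corby - Easton - Dale - Knoll - Orwell: 10+18+7+19+14+7 = 75
Orwell - Juniper - Corby - Knoll - Easton - Dale - Orwell: 10+18+10+17+19+8 = 82
Orwell - Juniper - Corby - Knoll - Dale - Easton - Orwell: 10+18+10+14+19+13 = 84
Orwell - Juniper - Corby - Dale - Easton - Knoll - Orwell: 10+18+16+19+17+7 = 87
Orwell - Juniper - Corby - Dale - Knoll - Easton - Orwell: 10+18+16+14+17+13 = 88
Orwell - Juniper - Easton - Corby - Knoll - Dale - Orwell: 10+23+7+10+14+8 = 72
Orwell - Juniper - Easton - Corby - Dale - Knoll - Orwell: 10+23+7+16+14+7 = 77
Orwell - Juniper - Easton - Knoll - Corby - Dale - Orwell: 10+23+17+10+16+8 = 84
Orwell - Juniper - Easton - Knoll - Dale - Corby - Orwell: 10+23+17+14+16+9 = 89
Orwell - Juniper - Easton - Dale - Corby - Knoll - Orwell: 10+23+19+16+10+7 = 85
Orwell - Juniper - Easton - Dale - Knoll - Corby - Orwell: 10+23+19+14+10+9 = 85
Orwell - Juniper - Knoll - Corby - Easton - Dale - Orwell: 10+13+10+7+19+8 = 67
Orwell - Juniper - Knoll - Corby - Dale - Easton - Orwell: 10+13+10+16+19+13 = 81
… (46 more)
Orwell - Easton - Corby - Knoll - Juniper - Dale - Orwell: 13+7+10+13+5+8 = 56  ← best
The minimum is 56.
One optimal route: Orwell → Easton → Corby → Knoll → Juniper → Dale → Orwell (or its reverse).

Minimum total distance: 56 m.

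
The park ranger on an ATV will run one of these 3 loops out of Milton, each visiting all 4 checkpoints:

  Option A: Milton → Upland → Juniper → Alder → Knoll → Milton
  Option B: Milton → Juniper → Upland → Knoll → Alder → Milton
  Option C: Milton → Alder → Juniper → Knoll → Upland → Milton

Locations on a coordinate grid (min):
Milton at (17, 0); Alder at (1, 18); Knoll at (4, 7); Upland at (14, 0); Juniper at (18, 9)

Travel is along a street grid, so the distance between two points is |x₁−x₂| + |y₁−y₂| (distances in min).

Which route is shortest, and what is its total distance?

Option A: 3 + 13 + 26 + 14 + 20 = 76
Option B: 10 + 13 + 17 + 14 + 34 = 88
Option C: 34 + 26 + 16 + 17 + 3 = 96

Shortest is Option A, total 76 min.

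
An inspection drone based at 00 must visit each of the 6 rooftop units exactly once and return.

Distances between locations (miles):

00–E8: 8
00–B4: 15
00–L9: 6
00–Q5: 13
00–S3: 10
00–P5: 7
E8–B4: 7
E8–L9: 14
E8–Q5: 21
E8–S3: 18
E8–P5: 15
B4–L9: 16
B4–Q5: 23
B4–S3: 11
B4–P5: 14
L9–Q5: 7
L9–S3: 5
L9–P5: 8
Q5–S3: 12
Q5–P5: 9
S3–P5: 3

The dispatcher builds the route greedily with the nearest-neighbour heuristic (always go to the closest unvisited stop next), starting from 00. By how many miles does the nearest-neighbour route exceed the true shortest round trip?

15 miles longer than the optimal tour.

From 00: L9=6, P5=7, E8=8, S3=10, Q5=13, B4=15 → choose L9 (6).
From L9: S3=5, Q5=7, P5=8, E8=14, B4=16 → choose S3 (5).
From S3: P5=3, B4=11, Q5=12, E8=18 → choose P5 (3).
From P5: Q5=9, B4=14, E8=15 → choose Q5 (9).
From Q5: E8=21, B4=23 → choose E8 (21).
From E8: B4=7 → choose B4 (7).
NN route 00 → L9 → S3 → P5 → Q5 → E8 → B4 → 00 costs 66.
Optimal: 00 → E8 → B4 → S3 → P5 → Q5 → L9 → 00 costs 51 (by enumerating all 360 distinct tours).
Excess = 66 − 51 = 15.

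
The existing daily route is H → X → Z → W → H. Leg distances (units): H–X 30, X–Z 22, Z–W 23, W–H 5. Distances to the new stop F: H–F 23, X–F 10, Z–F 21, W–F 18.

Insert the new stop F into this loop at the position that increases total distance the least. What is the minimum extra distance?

Adding 3 by placing F on the H–X leg.

Insertion cost between consecutive stops i–j is d(i,F) + d(F,j) − d(i,j):
  between H and X: 23 + 10 − 30 = 3
  between X and Z: 10 + 21 − 22 = 9
  between Z and W: 21 + 18 − 23 = 16
  between W and H: 18 + 23 − 5 = 36
Cheapest insertion is between H and X, adding 3.
New total = 80 + 3 = 83.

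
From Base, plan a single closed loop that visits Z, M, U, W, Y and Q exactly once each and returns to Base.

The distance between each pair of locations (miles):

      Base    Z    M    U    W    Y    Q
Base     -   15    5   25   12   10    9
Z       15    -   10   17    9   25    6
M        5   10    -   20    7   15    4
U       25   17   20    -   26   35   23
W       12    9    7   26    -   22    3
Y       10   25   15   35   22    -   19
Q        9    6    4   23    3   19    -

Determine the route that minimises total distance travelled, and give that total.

Minimum total distance: 83 miles.

There are 360 distinct closed tours to check (reversals are equivalent).
Base-Z-M-U-W-Y-Q-Base: 15+10+20+26+22+19+9 = 121
Base-Z-M-U-W-Q-Y-Base: 15+10+20+26+3+19+10 = 103
Base-Z-M-U-Y-W-Q-Base: 15+10+20+35+22+3+9 = 114
Base-Z-M-U-Y-Q-W-Base: 15+10+20+35+19+3+12 = 114
Base-Z-M-U-Q-W-Y-Base: 15+10+20+23+3+22+10 = 103
Base-Z-M-U-Q-Y-W-Base: 15+10+20+23+19+22+12 = 121
Base-Z-M-W-U-Y-Q-Base: 15+10+7+26+35+19+9 = 121
Base-Z-M-W-U-Q-Y-Base: 15+10+7+26+23+19+10 = 110
… (352 more)
Base-M-U-Z-W-Q-Y-Base: 5+20+17+9+3+19+10 = 83  ← best
The minimum is 83.
One optimal route: Base → M → U → Z → W → Q → Y → Base (or its reverse).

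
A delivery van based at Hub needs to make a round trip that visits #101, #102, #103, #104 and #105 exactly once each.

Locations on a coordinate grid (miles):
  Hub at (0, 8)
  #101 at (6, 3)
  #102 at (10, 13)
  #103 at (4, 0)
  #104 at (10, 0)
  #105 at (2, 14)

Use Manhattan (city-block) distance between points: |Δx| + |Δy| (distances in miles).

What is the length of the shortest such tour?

52 miles — the shortest possible round trip.

Hub-#101-#102-#103-#104-#105-Hub: 11+14+19+6+22+8 = 80
Hub-#101-#102-#103-#105-#104-Hub: 11+14+19+16+22+18 = 100
Hub-#101-#102-#104-#103-#105-Hub: 11+14+13+6+16+8 = 68
Hub-#101-#102-#104-#105-#103-Hub: 11+14+13+22+16+12 = 88
Hub-#101-#102-#105-#103-#104-Hub: 11+14+9+16+6+18 = 74
Hub-#101-#102-#105-#104-#103-Hub: 11+14+9+22+6+12 = 74
Hub-#101-#103-#102-#104-#105-Hub: 11+5+19+13+22+8 = 78
Hub-#101-#103-#102-#105-#104-Hub: 11+5+19+9+22+18 = 84
Hub-#101-#103-#104-#102-#105-Hub: 11+5+6+13+9+8 = 52
Hub-#101-#103-#104-#105-#102-Hub: 11+5+6+22+9+15 = 68
Hub-#101-#103-#105-#102-#104-Hub: 11+5+16+9+13+18 = 72
Hub-#101-#103-#105-#104-#102-Hub: 11+5+16+22+13+15 = 82
Hub-#101-#104-#102-#103-#105-Hub: 11+7+13+19+16+8 = 74
Hub-#101-#104-#102-#105-#103-Hub: 11+7+13+9+16+12 = 68
… (46 more)
The minimum is 52.
One optimal route: Hub → #101 → #103 → #104 → #102 → #105 → Hub (or its reverse).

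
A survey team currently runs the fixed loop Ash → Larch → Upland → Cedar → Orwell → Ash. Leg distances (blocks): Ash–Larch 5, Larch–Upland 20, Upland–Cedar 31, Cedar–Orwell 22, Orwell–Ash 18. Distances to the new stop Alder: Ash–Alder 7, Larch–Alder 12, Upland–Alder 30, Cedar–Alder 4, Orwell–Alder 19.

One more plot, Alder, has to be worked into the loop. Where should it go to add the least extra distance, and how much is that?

Minimum extra distance: 1 blocks, inserting Alder between Cedar and Orwell.

Insertion cost between consecutive stops i–j is d(i,Alder) + d(Alder,j) − d(i,j):
  between Ash and Larch: 7 + 12 − 5 = 14
  between Larch and Upland: 12 + 30 − 20 = 22
  between Upland and Cedar: 30 + 4 − 31 = 3
  between Cedar and Orwell: 4 + 19 − 22 = 1
  between Orwell and Ash: 19 + 7 − 18 = 8
Cheapest insertion is between Cedar and Orwell, adding 1.
New total = 96 + 1 = 97.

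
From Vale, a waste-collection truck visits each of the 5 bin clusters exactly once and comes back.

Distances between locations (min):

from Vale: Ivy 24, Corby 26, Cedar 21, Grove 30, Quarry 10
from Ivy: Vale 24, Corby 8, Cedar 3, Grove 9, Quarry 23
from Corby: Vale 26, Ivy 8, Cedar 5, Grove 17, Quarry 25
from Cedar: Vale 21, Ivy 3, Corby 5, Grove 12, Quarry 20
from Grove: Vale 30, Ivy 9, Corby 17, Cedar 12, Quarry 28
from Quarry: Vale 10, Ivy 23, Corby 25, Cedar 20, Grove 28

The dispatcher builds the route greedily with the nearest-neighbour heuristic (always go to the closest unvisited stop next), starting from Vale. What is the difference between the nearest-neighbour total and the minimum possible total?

Excess over optimum: 7 min.

From Vale: Quarry=10, Cedar=21, Ivy=24, Corby=26, Grove=30 → choose Quarry (10).
From Quarry: Cedar=20, Ivy=23, Corby=25, Grove=28 → choose Cedar (20).
From Cedar: Ivy=3, Corby=5, Grove=12 → choose Ivy (3).
From Ivy: Corby=8, Grove=9 → choose Corby (8).
From Corby: Grove=17 → choose Grove (17).
NN route Vale → Quarry → Cedar → Ivy → Corby → Grove → Vale costs 88.
Optimal: Vale → Corby → Cedar → Ivy → Grove → Quarry → Vale costs 81 (by enumerating all 60 distinct tours).
Excess = 88 − 81 = 7.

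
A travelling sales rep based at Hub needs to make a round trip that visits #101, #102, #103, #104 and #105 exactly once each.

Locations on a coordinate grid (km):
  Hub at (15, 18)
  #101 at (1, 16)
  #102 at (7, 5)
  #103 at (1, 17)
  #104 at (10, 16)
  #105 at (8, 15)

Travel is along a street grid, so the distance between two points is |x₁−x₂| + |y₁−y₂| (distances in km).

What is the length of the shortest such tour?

54 km — the shortest possible round trip.

With 5 stops there are 5!/2 = 60 distinct round trips (a route and its reverse cost the same).
Hub → #101 → #102 → #103 → #104 → #105 → Hub: 16+17+18+10+3+10 = 74
Hub → #101 → #102 → #103 → #105 → #104 → Hub: 16+17+18+9+3+7 = 70
Hub → #101 → #102 → #104 → #103 → #105 → Hub: 16+17+14+10+9+10 = 76
Hub → #101 → #102 → #104 → #105 → #103 → Hub: 16+17+14+3+9+15 = 74
Hub → #101 → #102 → #105 → #103 → #104 → Hub: 16+17+11+9+10+7 = 70
Hub → #101 → #102 → #105 → #104 → #103 → Hub: 16+17+11+3+10+15 = 72
Hub → #101 → #103 → #102 → #104 → #105 → Hub: 16+1+18+14+3+10 = 62
Hub → #101 → #103 → #102 → #105 → #104 → Hub: 16+1+18+11+3+7 = 56
Hub → #101 → #103 → #104 → #102 → #105 → Hub: 16+1+10+14+11+10 = 62
Hub → #101 → #103 → #104 → #105 → #102 → Hub: 16+1+10+3+11+21 = 62
Hub → #101 → #103 → #105 → #102 → #104 → Hub: 16+1+9+11+14+7 = 58
Hub → #101 → #103 → #105 → #104 → #102 → Hub: 16+1+9+3+14+21 = 64
Hub → #101 → #104 → #102 → #103 → #105 → Hub: 16+9+14+18+9+10 = 76
Hub → #101 → #104 → #102 → #105 → #103 → Hub: 16+9+14+11+9+15 = 74
… (46 more)
Hub → #103 → #101 → #102 → #105 → #104 → Hub: 15+1+17+11+3+7 = 54  ← best
The minimum is 54.
One optimal route: Hub → #103 → #101 → #102 → #105 → #104 → Hub (or its reverse).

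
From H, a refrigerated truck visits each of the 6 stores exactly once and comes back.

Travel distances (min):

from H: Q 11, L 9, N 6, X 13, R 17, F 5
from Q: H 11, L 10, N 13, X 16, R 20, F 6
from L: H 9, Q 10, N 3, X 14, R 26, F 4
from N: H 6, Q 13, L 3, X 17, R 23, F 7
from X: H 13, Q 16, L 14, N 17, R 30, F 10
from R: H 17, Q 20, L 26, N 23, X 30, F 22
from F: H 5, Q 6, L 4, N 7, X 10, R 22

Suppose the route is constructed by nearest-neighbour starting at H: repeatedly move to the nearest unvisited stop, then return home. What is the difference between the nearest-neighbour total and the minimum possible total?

12 min longer than the optimal tour.

H: F=5, N=6, L=9, Q=11, X=13, R=17 ⇒ F
F: L=4, Q=6, N=7, X=10, R=22 ⇒ L
L: N=3, Q=10, X=14, R=26 ⇒ N
N: Q=13, X=17, R=23 ⇒ Q
Q: X=16, R=20 ⇒ X
X: R=30 ⇒ R
NN route H → F → L → N → Q → X → R → H costs 88.
Optimal: H → N → L → X → F → Q → R → H costs 76 (by enumerating all 360 distinct tours).
Excess = 88 − 76 = 12.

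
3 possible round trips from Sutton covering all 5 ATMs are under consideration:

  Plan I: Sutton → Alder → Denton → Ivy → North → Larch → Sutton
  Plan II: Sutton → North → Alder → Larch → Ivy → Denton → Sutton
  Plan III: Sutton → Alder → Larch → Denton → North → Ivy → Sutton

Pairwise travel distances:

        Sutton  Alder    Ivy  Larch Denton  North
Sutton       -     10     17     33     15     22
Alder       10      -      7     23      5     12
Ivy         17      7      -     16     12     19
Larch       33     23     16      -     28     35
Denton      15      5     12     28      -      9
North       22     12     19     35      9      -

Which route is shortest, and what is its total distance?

100 — Plan II is the shortest.

Plan I: 10 + 5 + 12 + 19 + 35 + 33 = 114
Plan II: 22 + 12 + 23 + 16 + 12 + 15 = 100
Plan III: 10 + 23 + 28 + 9 + 19 + 17 = 106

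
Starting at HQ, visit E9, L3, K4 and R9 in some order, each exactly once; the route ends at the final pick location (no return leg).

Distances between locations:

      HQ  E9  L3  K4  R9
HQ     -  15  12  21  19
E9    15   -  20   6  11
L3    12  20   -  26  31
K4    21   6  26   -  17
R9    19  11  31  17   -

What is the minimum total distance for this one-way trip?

Shortest open route: 55.

There are 4! = 24 possible orderings.
HQ → E9 → L3 → K4 → R9: 15+20+26+17 = 78
HQ → E9 → L3 → R9 → K4: 15+20+31+17 = 83
HQ → E9 → K4 → L3 → R9: 15+6+26+31 = 78
HQ → E9 → K4 → R9 → L3: 15+6+17+31 = 69
HQ → E9 → R9 → L3 → K4: 15+11+31+26 = 83
HQ → E9 → R9 → K4 → L3: 15+11+17+26 = 69
HQ → L3 → E9 → K4 → R9: 12+20+6+17 = 55
HQ → L3 → E9 → R9 → K4: 12+20+11+17 = 60
HQ → L3 → K4 → E9 → R9: 12+26+6+11 = 55
HQ → L3 → K4 → R9 → E9: 12+26+17+11 = 66
HQ → L3 → R9 → E9 → K4: 12+31+11+6 = 60
HQ → L3 → R9 → K4 → E9: 12+31+17+6 = 66
HQ → K4 → E9 → L3 → R9: 21+6+20+31 = 78
HQ → K4 → E9 → R9 → L3: 21+6+11+31 = 69
… (10 more)
The minimum is 55.
One shortest path: HQ → L3 → E9 → K4 → R9.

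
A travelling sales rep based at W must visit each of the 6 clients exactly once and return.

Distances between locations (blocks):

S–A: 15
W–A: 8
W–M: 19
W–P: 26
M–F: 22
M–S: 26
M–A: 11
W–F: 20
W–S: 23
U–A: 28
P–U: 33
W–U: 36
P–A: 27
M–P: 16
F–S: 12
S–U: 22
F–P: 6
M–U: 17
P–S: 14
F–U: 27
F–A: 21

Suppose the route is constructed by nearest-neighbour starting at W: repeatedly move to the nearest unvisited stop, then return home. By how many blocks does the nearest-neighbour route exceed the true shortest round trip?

From W: A=8, M=19, F=20, S=23, P=26, U=36 → choose A (8).
From A: M=11, S=15, F=21, P=27, U=28 → choose M (11).
From M: P=16, U=17, F=22, S=26 → choose P (16).
From P: F=6, S=14, U=33 → choose F (6).
From F: S=12, U=27 → choose S (12).
From S: U=22 → choose U (22).
NN route W → A → M → P → F → S → U → W costs 111.
Optimal: W → F → P → S → U → M → A → W costs 98 (by enumerating all 360 distinct tours).
Excess = 111 − 98 = 13.

The nearest-neighbour route is 13 blocks longer than optimal.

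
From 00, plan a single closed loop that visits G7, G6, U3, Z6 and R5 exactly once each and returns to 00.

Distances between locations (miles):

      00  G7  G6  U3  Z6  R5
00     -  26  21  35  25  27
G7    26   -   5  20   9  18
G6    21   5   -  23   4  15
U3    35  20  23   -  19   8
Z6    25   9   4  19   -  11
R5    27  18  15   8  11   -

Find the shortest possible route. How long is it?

Shortest round trip = 89 miles.

With 5 stops there are 5!/2 = 60 distinct round trips (a route and its reverse cost the same).
00-G7-G6-U3-Z6-R5-00: 26+5+23+19+11+27 = 111
00-G7-G6-U3-R5-Z6-00: 26+5+23+8+11+25 = 98
00-G7-G6-Z6-U3-R5-00: 26+5+4+19+8+27 = 89
00-G7-G6-Z6-R5-U3-00: 26+5+4+11+8+35 = 89
00-G7-G6-R5-U3-Z6-00: 26+5+15+8+19+25 = 98
00-G7-G6-R5-Z6-U3-00: 26+5+15+11+19+35 = 111
00-G7-U3-G6-Z6-R5-00: 26+20+23+4+11+27 = 111
00-G7-U3-G6-R5-Z6-00: 26+20+23+15+11+25 = 120
00-G7-U3-Z6-G6-R5-00: 26+20+19+4+15+27 = 111
00-G7-U3-Z6-R5-G6-00: 26+20+19+11+15+21 = 112
00-G7-U3-R5-G6-Z6-00: 26+20+8+15+4+25 = 98
00-G7-U3-R5-Z6-G6-00: 26+20+8+11+4+21 = 90
00-G7-Z6-G6-U3-R5-00: 26+9+4+23+8+27 = 97
00-G7-Z6-G6-R5-U3-00: 26+9+4+15+8+35 = 97
… (46 more)
The minimum is 89.
One optimal route: 00 → G7 → G6 → Z6 → U3 → R5 → 00 (or its reverse).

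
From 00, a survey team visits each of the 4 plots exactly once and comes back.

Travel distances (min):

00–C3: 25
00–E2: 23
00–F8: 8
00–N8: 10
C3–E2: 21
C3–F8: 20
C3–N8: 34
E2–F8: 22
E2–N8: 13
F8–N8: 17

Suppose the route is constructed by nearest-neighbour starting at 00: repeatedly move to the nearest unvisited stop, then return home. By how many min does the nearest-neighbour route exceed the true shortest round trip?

From 00: F8=8, N8=10, E2=23, C3=25 → choose F8 (8).
From F8: N8=17, C3=20, E2=22 → choose N8 (17).
From N8: E2=13, C3=34 → choose E2 (13).
From E2: C3=21 → choose C3 (21).
NN route 00 → F8 → N8 → E2 → C3 → 00 costs 84.
Optimal: 00 → F8 → C3 → E2 → N8 → 00 costs 72 (by enumerating all 12 distinct tours).
Excess = 84 − 72 = 12.

The nearest-neighbour route is 12 min longer than optimal.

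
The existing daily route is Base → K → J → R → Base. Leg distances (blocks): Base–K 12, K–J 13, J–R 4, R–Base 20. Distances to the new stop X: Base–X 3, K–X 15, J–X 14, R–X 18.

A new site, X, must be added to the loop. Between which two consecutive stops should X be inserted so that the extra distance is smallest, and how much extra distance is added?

Insertion cost between consecutive stops i–j is d(i,X) + d(X,j) − d(i,j):
  between Base and K: 3 + 15 − 12 = 6
  between K and J: 15 + 14 − 13 = 16
  between J and R: 14 + 18 − 4 = 28
  between R and Base: 18 + 3 − 20 = 1
Cheapest insertion is between R and Base, adding 1.
New total = 49 + 1 = 50.

Adding 1 blocks by placing X on the R–Base leg.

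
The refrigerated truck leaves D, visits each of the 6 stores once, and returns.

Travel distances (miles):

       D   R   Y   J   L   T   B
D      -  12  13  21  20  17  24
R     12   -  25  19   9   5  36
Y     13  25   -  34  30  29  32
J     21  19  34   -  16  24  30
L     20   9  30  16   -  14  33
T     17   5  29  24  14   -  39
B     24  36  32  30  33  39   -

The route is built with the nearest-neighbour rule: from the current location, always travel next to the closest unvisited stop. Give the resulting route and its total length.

At D the remaining stops are R 12, Y 13, T 17, L 20, J 21, B 24; go to R.
At R the remaining stops are T 5, L 9, J 19, Y 25, B 36; go to T.
At T the remaining stops are L 14, J 24, Y 29, B 39; go to L.
At L the remaining stops are J 16, Y 30, B 33; go to J.
At J the remaining stops are B 30, Y 34; go to B.
At B the remaining stops are Y 32; go to Y.
Return Y→D: 13.
Total = 12 + 5 + 14 + 16 + 30 + 32 + 13 = 122.

122 miles along D → R → T → L → J → B → Y → D.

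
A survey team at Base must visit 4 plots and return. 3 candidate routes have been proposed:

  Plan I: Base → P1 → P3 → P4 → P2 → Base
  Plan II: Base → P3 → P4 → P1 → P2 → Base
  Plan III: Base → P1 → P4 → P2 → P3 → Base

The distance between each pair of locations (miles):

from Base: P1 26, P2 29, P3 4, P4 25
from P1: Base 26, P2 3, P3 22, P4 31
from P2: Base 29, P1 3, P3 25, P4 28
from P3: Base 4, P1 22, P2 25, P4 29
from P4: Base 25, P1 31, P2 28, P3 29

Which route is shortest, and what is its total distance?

Plan I: 26 + 22 + 29 + 28 + 29 = 134
Plan II: 4 + 29 + 31 + 3 + 29 = 96
Plan III: 26 + 31 + 28 + 25 + 4 = 114

Shortest is Plan II, total 96 miles.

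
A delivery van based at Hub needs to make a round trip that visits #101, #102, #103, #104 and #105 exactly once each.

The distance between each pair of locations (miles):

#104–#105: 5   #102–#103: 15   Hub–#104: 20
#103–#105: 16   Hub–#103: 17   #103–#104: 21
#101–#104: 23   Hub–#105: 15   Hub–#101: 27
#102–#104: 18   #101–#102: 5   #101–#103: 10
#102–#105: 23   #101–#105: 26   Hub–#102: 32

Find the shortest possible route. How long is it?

Minimum total distance: 70 miles.

There are 60 distinct closed tours to check (reversals are equivalent).
Hub → #101 → #102 → #103 → #104 → #105 → Hub: 27+5+15+21+5+15 = 88
Hub → #101 → #102 → #103 → #105 → #104 → Hub: 27+5+15+16+5+20 = 88
Hub → #101 → #102 → #104 → #103 → #105 → Hub: 27+5+18+21+16+15 = 102
Hub → #101 → #102 → #104 → #105 → #103 → Hub: 27+5+18+5+16+17 = 88
Hub → #101 → #102 → #105 → #103 → #104 → Hub: 27+5+23+16+21+20 = 112
Hub → #101 → #102 → #105 → #104 → #103 → Hub: 27+5+23+5+21+17 = 98
Hub → #101 → #103 → #102 → #104 → #105 → Hub: 27+10+15+18+5+15 = 90
Hub → #101 → #103 → #102 → #105 → #104 → Hub: 27+10+15+23+5+20 = 100
Hub → #101 → #103 → #104 → #102 → #105 → Hub: 27+10+21+18+23+15 = 114
Hub → #101 → #103 → #104 → #105 → #102 → Hub: 27+10+21+5+23+32 = 118
Hub → #101 → #103 → #105 → #102 → #104 → Hub: 27+10+16+23+18+20 = 114
Hub → #101 → #103 → #105 → #104 → #102 → Hub: 27+10+16+5+18+32 = 108
Hub → #101 → #104 → #102 → #103 → #105 → Hub: 27+23+18+15+16+15 = 114
Hub → #101 → #104 → #102 → #105 → #103 → Hub: 27+23+18+23+16+17 = 124
… (46 more)
Hub → #103 → #101 → #102 → #104 → #105 → Hub: 17+10+5+18+5+15 = 70  ← best
The minimum is 70.
One optimal route: Hub → #103 → #101 → #102 → #104 → #105 → Hub (or its reverse).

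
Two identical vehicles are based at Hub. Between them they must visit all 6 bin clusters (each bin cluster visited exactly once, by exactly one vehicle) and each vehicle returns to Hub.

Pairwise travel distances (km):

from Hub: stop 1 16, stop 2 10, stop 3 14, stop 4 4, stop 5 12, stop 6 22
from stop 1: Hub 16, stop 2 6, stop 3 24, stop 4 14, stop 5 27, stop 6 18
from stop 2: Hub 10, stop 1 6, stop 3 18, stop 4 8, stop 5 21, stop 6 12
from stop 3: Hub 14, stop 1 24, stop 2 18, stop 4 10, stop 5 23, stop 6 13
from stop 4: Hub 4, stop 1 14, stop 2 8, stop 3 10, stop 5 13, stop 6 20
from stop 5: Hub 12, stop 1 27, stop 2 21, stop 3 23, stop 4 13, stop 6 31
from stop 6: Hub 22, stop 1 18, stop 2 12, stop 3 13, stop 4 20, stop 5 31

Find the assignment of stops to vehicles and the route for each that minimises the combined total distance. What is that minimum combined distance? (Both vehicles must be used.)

85 km — the smallest possible combined total.

Try each way of splitting the stops between the two vehicles (each non-empty) and, for each split, find the best tour for each vehicle:
  {stop 1} + {stop 2, stop 3, stop 4, stop 5, stop 6}: 32 + 70 = 102
  {stop 2} + {stop 1, stop 3, stop 4, stop 5, stop 6}: 20 + 82 = 102
  {stop 1, stop 2} + {stop 3, stop 4, stop 5, stop 6}: 32 + 70 = 102
  {stop 3} + {stop 1, stop 2, stop 4, stop 5, stop 6}: 28 + 79 = 107
  {stop 1, stop 3} + {stop 2, stop 4, stop 5, stop 6}: 54 + 67 = 121
  {stop 2, stop 3} + {stop 1, stop 4, stop 5, stop 6}: 42 + 79 = 121
  … (31 splits in total)
  {stop 5} + {stop 1, stop 2, stop 3, stop 4, stop 6}: 24 + 61 = 85  ← best
Best: vehicle 1 Hub → stop 5 → Hub = 24; vehicle 2 Hub → stop 1 → stop 2 → stop 6 → stop 3 → stop 4 → Hub = 61; combined 85.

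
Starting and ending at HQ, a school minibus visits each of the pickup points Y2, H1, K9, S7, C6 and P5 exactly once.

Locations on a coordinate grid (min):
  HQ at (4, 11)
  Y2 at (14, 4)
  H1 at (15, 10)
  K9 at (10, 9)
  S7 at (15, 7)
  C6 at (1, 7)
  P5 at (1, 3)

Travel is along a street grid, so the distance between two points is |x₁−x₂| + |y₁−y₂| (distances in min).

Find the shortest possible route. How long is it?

Minimum total distance: 46 min.

There are 360 distinct closed tours to check (reversals are equivalent).
HQ→Y2→H1→K9→S7→C6→P5→HQ: 17+7+6+7+14+4+11 = 66
HQ→Y2→H1→K9→S7→P5→C6→HQ: 17+7+6+7+18+4+7 = 66
HQ→Y2→H1→K9→C6→S7→P5→HQ: 17+7+6+11+14+18+11 = 84
HQ→Y2→H1→K9→C6→P5→S7→HQ: 17+7+6+11+4+18+15 = 78
HQ→Y2→H1→K9→P5→S7→C6→HQ: 17+7+6+15+18+14+7 = 84
HQ→Y2→H1→K9→P5→C6→S7→HQ: 17+7+6+15+4+14+15 = 78
HQ→Y2→H1→S7→K9→C6→P5→HQ: 17+7+3+7+11+4+11 = 60
HQ→Y2→H1→S7→K9→P5→C6→HQ: 17+7+3+7+15+4+7 = 60
… (352 more)
HQ→K9→H1→S7→Y2→P5→C6→HQ: 8+6+3+4+14+4+7 = 46  ← best
The minimum is 46.
One optimal route: HQ → K9 → H1 → S7 → Y2 → P5 → C6 → HQ (or its reverse).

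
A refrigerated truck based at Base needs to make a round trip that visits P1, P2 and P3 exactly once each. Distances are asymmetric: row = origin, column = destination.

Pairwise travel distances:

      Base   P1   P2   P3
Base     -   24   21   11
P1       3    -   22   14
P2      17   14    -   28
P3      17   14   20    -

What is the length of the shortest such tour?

Base→P1→P2→P3→Base: 24+22+28+17 = 91
Base→P1→P3→P2→Base: 24+14+20+17 = 75
Base→P2→P1→P3→Base: 21+14+14+17 = 66
Base→P2→P3→P1→Base: 21+28+14+3 = 66
Base→P3→P1→P2→Base: 11+14+22+17 = 64
Base→P3→P2→P1→Base: 11+20+14+3 = 48
The minimum is 48.
One optimal route: Base → P3 → P2 → P1 → Base.

Minimum total distance: 48.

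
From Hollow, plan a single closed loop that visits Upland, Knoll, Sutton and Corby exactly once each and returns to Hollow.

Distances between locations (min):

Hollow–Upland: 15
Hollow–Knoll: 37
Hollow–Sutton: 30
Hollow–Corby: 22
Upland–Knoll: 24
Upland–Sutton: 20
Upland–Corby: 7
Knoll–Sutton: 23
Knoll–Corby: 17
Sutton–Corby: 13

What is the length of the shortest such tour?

Minimum total distance: 92 min.

With 4 stops there are 4!/2 = 12 distinct round trips (a route and its reverse cost the same).
Hollow → Upland → Knoll → Sutton → Corby → Hollow: 15+24+23+13+22 = 97
Hollow → Upland → Knoll → Corby → Sutton → Hollow: 15+24+17+13+30 = 99
Hollow → Upland → Sutton → Knoll → Corby → Hollow: 15+20+23+17+22 = 97
Hollow → Upland → Sutton → Corby → Knoll → Hollow: 15+20+13+17+37 = 102
Hollow → Upland → Corby → Knoll → Sutton → Hollow: 15+7+17+23+30 = 92
Hollow → Upland → Corby → Sutton → Knoll → Hollow: 15+7+13+23+37 = 95
Hollow → Knoll → Upland → Sutton → Corby → Hollow: 37+24+20+13+22 = 116
Hollow → Knoll → Upland → Corby → Sutton → Hollow: 37+24+7+13+30 = 111
Hollow → Knoll → Sutton → Upland → Corby → Hollow: 37+23+20+7+22 = 109
Hollow → Knoll → Corby → Upland → Sutton → Hollow: 37+17+7+20+30 = 111
Hollow → Sutton → Upland → Knoll → Corby → Hollow: 30+20+24+17+22 = 113
Hollow → Sutton → Knoll → Upland → Corby → Hollow: 30+23+24+7+22 = 106
The minimum is 92.
One optimal route: Hollow → Upland → Corby → Knoll → Sutton → Hollow (or its reverse).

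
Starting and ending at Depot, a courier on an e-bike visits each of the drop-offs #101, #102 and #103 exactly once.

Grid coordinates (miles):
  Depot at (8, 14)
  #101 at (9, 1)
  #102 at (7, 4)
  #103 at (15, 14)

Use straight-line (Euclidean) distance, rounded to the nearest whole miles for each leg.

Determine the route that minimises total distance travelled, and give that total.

With 3 stops there are 3!/2 = 3 distinct round trips (a route and its reverse cost the same).
Depot → #101 → #102 → #103 → Depot: 13+4+13+7 = 37
Depot → #101 → #103 → #102 → Depot: 13+14+13+10 = 50
Depot → #102 → #101 → #103 → Depot: 10+4+14+7 = 35
The minimum is 35.
One optimal route: Depot → #102 → #101 → #103 → Depot (or its reverse).

Minimum total distance: 35 miles.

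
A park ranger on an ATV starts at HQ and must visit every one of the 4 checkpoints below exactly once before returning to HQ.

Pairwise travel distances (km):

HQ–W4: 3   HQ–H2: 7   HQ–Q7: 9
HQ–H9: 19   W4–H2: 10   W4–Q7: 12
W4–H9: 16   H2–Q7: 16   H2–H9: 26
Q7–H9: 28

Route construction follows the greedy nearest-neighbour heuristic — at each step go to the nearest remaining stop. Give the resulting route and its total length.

Nearest-neighbour total = 76 km; route HQ → W4 → H2 → Q7 → H9 → HQ.

From HQ: distances to unvisited — W4=3, H2=7, Q7=9, H9=19. Nearest is W4 (3).
From W4: distances to unvisited — H2=10, Q7=12, H9=16. Nearest is H2 (10).
From H2: distances to unvisited — Q7=16, H9=26. Nearest is Q7 (16).
From Q7: distances to unvisited — H9=28. Nearest is H9 (28).
Return H9→HQ: 19.
Total = 3 + 10 + 16 + 28 + 19 = 76.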